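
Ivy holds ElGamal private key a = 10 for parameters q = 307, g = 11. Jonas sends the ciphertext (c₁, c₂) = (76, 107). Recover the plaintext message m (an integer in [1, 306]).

Shared mask s = c₁^a mod q = 76^10 mod 307.
76^1 ≡ 76 (mod 307)
76^2 = (76^1)^2 ≡ 76^2 = 5776 ≡ 250 (mod 307)
76^4 = (76^2)^2 ≡ 250^2 = 62500 ≡ 179 (mod 307)
76^8 = (76^4)^2 ≡ 179^2 = 32041 ≡ 113 (mod 307)
76^10 = 76^8 · 76^2 ≡ 113 · 250 ≡ 6 (mod 307).
So s = 6; s⁻¹ ≡ 256 (mod 307).
m = c₂ · s⁻¹ mod 307 = 107 · 256 mod 307 = 69.

69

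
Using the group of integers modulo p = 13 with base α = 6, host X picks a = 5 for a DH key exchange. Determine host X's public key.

Public value = 6^5 (mod 13).
6^1 ≡ 6 (mod 13)
6^2 = (6^1)^2 ≡ 6^2 = 36 ≡ 10 (mod 13)
6^4 = (6^2)^2 ≡ 10^2 = 100 ≡ 9 (mod 13)
6^5 = 6^4 · 6^1 ≡ 9 · 6 ≡ 2 (mod 13).

2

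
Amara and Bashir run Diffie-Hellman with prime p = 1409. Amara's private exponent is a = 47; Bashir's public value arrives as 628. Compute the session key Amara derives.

Shared key K = 628^47 mod 1409.
628^1 ≡ 628 (mod 1409)
628^2 = (628^1)^2 ≡ 628^2 = 394384 ≡ 1273 (mod 1409)
628^4 = (628^2)^2 ≡ 1273^2 = 1620529 ≡ 179 (mod 1409)
628^8 = (628^4)^2 ≡ 179^2 = 32041 ≡ 1043 (mod 1409)
628^16 = (628^8)^2 ≡ 1043^2 = 1087849 ≡ 101 (mod 1409)
628^32 = (628^16)^2 ≡ 101^2 = 10201 ≡ 338 (mod 1409)
628^47 = 628^32 · 628^8 · 628^4 · 628^2 · 628^1 ≡ 338 · 1043 · 179 · 1273 · 628 ≡ 5 (mod 1409).

5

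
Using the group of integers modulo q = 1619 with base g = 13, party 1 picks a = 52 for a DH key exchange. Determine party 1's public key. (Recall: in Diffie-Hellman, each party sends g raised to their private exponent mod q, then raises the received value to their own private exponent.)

168

Public value = 13^52 mod 1619.
13^1 ≡ 13 (mod 1619)
13^2 = (13^1)^2 ≡ 13^2 = 169 ≡ 169 (mod 1619)
13^4 = (13^2)^2 ≡ 169^2 = 28561 ≡ 1038 (mod 1619)
13^8 = (13^4)^2 ≡ 1038^2 = 1077444 ≡ 809 (mod 1619)
13^16 = (13^8)^2 ≡ 809^2 = 654481 ≡ 405 (mod 1619)
13^32 = (13^16)^2 ≡ 405^2 = 164025 ≡ 506 (mod 1619)
13^52 = 13^32 · 13^16 · 13^4 ≡ 506 · 405 · 1038 ≡ 168 (mod 1619).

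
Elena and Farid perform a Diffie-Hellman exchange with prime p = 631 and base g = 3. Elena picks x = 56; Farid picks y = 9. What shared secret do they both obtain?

Elena sends A = g^x mod p = 3^56 mod 631.
3^1 ≡ 3 (mod 631)
3^2 = (3^1)^2 ≡ 3^2 = 9 ≡ 9 (mod 631)
3^4 = (3^2)^2 ≡ 9^2 = 81 ≡ 81 (mod 631)
3^8 = (3^4)^2 ≡ 81^2 = 6561 ≡ 251 (mod 631)
3^16 = (3^8)^2 ≡ 251^2 = 63001 ≡ 532 (mod 631)
3^32 = (3^16)^2 ≡ 532^2 = 283024 ≡ 336 (mod 631)
3^56 = 3^32 · 3^16 · 3^8 ≡ 336 · 532 · 251 ≡ 128 (mod 631).
So A = 128. Farid then computes K = A^y mod p = 128^9 mod 631.
128^1 ≡ 128 (mod 631)
128^2 = (128^1)^2 ≡ 128^2 = 16384 ≡ 609 (mod 631)
128^4 = (128^2)^2 ≡ 609^2 = 370881 ≡ 484 (mod 631)
128^8 = (128^4)^2 ≡ 484^2 = 234256 ≡ 155 (mod 631)
128^9 = 128^8 · 128^1 ≡ 155 · 128 ≡ 279 (mod 631).

279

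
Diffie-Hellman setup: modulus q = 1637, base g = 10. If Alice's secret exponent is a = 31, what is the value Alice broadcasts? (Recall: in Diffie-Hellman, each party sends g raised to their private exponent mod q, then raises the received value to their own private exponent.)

Public value = 10^31 mod 1637.
10^1 ≡ 10 (mod 1637)
10^2 = (10^1)^2 ≡ 10^2 = 100 ≡ 100 (mod 1637)
10^4 = (10^2)^2 ≡ 100^2 = 10000 ≡ 178 (mod 1637)
10^8 = (10^4)^2 ≡ 178^2 = 31684 ≡ 581 (mod 1637)
10^16 = (10^8)^2 ≡ 581^2 = 337561 ≡ 339 (mod 1637)
10^31 = 10^16 · 10^8 · 10^4 · 10^2 · 10^1 ≡ 339 · 581 · 178 · 100 · 10 ≡ 1179 (mod 1637).

1179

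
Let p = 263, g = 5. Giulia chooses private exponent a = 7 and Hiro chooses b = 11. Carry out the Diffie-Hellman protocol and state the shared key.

Hiro sends B = g^b mod p = 5^11 mod 263.
5^1 ≡ 5 (mod 263)
5^2 = (5^1)^2 ≡ 5^2 = 25 ≡ 25 (mod 263)
5^4 = (5^2)^2 ≡ 25^2 = 625 ≡ 99 (mod 263)
5^8 = (5^4)^2 ≡ 99^2 = 9801 ≡ 70 (mod 263)
5^11 = 5^8 · 5^2 · 5^1 ≡ 70 · 25 · 5 ≡ 71 (mod 263).
So B = 71. Giulia then computes K = B^a mod p = 71^7 mod 263.
71^1 ≡ 71 (mod 263)
71^2 = (71^1)^2 ≡ 71^2 = 5041 ≡ 44 (mod 263)
71^4 = (71^2)^2 ≡ 44^2 = 1936 ≡ 95 (mod 263)
71^7 = 71^4 · 71^2 · 71^1 ≡ 95 · 44 · 71 ≡ 116 (mod 263).

116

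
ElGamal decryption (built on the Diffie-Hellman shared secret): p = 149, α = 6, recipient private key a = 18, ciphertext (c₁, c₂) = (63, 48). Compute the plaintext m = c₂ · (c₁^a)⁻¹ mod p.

Shared mask s = c₁^a mod p = 63^18 mod 149.
63^1 ≡ 63 (mod 149)
63^2 = (63^1)^2 ≡ 63^2 = 3969 ≡ 95 (mod 149)
63^4 = (63^2)^2 ≡ 95^2 = 9025 ≡ 85 (mod 149)
63^8 = (63^4)^2 ≡ 85^2 = 7225 ≡ 73 (mod 149)
63^16 = (63^8)^2 ≡ 73^2 = 5329 ≡ 114 (mod 149)
63^18 = 63^16 · 63^2 ≡ 114 · 95 ≡ 102 (mod 149).
So s = 102; s⁻¹ ≡ 19 (mod 149).
m = c₂ · s⁻¹ mod 149 = 48 · 19 mod 149 = 18.

18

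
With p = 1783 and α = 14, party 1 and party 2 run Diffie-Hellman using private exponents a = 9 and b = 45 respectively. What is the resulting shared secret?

1175

Party 2 sends B = α^b mod p = 14^45 mod 1783.
14^1 ≡ 14 (mod 1783)
14^2 = (14^1)^2 ≡ 14^2 = 196 ≡ 196 (mod 1783)
14^4 = (14^2)^2 ≡ 196^2 = 38416 ≡ 973 (mod 1783)
14^8 = (14^4)^2 ≡ 973^2 = 946729 ≡ 1739 (mod 1783)
14^16 = (14^8)^2 ≡ 1739^2 = 3024121 ≡ 153 (mod 1783)
14^32 = (14^16)^2 ≡ 153^2 = 23409 ≡ 230 (mod 1783)
14^45 = 14^32 · 14^8 · 14^4 · 14^1 ≡ 230 · 1739 · 973 · 14 ≡ 1571 (mod 1783).
So B = 1571. Party 1 then computes K = B^a mod p = 1571^9 mod 1783.
1571^1 ≡ 1571 (mod 1783)
1571^2 = (1571^1)^2 ≡ 1571^2 = 2468041 ≡ 369 (mod 1783)
1571^4 = (1571^2)^2 ≡ 369^2 = 136161 ≡ 653 (mod 1783)
1571^8 = (1571^4)^2 ≡ 653^2 = 426409 ≡ 272 (mod 1783)
1571^9 = 1571^8 · 1571^1 ≡ 272 · 1571 ≡ 1175 (mod 1783).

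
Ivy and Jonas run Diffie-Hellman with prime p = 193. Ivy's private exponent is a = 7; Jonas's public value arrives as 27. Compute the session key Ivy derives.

Shared key K = 27^7 mod 193.
27^1 ≡ 27 (mod 193)
27^2 = (27^1)^2 ≡ 27^2 = 729 ≡ 150 (mod 193)
27^4 = (27^2)^2 ≡ 150^2 = 22500 ≡ 112 (mod 193)
27^7 = 27^4 · 27^2 · 27^1 ≡ 112 · 150 · 27 ≡ 50 (mod 193).

50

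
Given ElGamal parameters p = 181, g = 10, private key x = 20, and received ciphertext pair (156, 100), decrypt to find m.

94

Shared mask s = c₁^x mod p = 156^20 mod 181.
156^1 ≡ 156 (mod 181)
156^2 = (156^1)^2 ≡ 156^2 = 24336 ≡ 82 (mod 181)
156^4 = (156^2)^2 ≡ 82^2 = 6724 ≡ 27 (mod 181)
156^8 = (156^4)^2 ≡ 27^2 = 729 ≡ 5 (mod 181)
156^16 = (156^8)^2 ≡ 5^2 = 25 ≡ 25 (mod 181)
156^20 = 156^16 · 156^4 ≡ 25 · 27 ≡ 132 (mod 181).
So s = 132; s⁻¹ ≡ 48 (mod 181).
m = c₂ · s⁻¹ mod 181 = 100 · 48 mod 181 = 94.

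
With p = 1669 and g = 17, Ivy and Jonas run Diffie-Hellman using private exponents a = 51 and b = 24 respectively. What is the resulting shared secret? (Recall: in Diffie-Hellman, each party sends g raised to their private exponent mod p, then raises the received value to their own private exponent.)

Ivy sends A = g^a mod p = 17^51 mod 1669.
17^1 ≡ 17 (mod 1669)
17^2 = (17^1)^2 ≡ 17^2 = 289 ≡ 289 (mod 1669)
17^4 = (17^2)^2 ≡ 289^2 = 83521 ≡ 71 (mod 1669)
17^8 = (17^4)^2 ≡ 71^2 = 5041 ≡ 34 (mod 1669)
17^16 = (17^8)^2 ≡ 34^2 = 1156 ≡ 1156 (mod 1669)
17^32 = (17^16)^2 ≡ 1156^2 = 1336336 ≡ 1136 (mod 1669)
17^51 = 17^32 · 17^16 · 17^2 · 17^1 ≡ 1136 · 1156 · 289 · 17 ≡ 274 (mod 1669).
So A = 274. Jonas then computes K = A^b mod p = 274^24 mod 1669.
274^1 ≡ 274 (mod 1669)
274^2 = (274^1)^2 ≡ 274^2 = 75076 ≡ 1640 (mod 1669)
274^4 = (274^2)^2 ≡ 1640^2 = 2689600 ≡ 841 (mod 1669)
274^8 = (274^4)^2 ≡ 841^2 = 707281 ≡ 1294 (mod 1669)
274^16 = (274^8)^2 ≡ 1294^2 = 1674436 ≡ 429 (mod 1669)
274^24 = 274^16 · 274^8 ≡ 429 · 1294 ≡ 1018 (mod 1669).

1018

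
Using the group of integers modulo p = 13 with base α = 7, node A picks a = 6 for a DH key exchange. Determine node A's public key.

Public value = 7^6 mod 13.
7^1 ≡ 7 (mod 13)
7^2 = (7^1)^2 ≡ 7^2 = 49 ≡ 10 (mod 13)
7^4 = (7^2)^2 ≡ 10^2 = 100 ≡ 9 (mod 13)
7^6 = 7^4 · 7^2 ≡ 9 · 10 ≡ 12 (mod 13).

12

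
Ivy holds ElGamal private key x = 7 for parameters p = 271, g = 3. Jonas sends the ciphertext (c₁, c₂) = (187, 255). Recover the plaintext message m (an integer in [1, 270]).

161

Shared mask s = c₁^x mod p = 187^7 mod 271.
187^1 ≡ 187 (mod 271)
187^2 = (187^1)^2 ≡ 187^2 = 34969 ≡ 10 (mod 271)
187^4 = (187^2)^2 ≡ 10^2 = 100 ≡ 100 (mod 271)
187^7 = 187^4 · 187^2 · 187^1 ≡ 100 · 10 · 187 ≡ 10 (mod 271).
So s = 10; s⁻¹ ≡ 244 (mod 271).
m = c₂ · s⁻¹ mod 271 = 255 · 244 mod 271 = 161.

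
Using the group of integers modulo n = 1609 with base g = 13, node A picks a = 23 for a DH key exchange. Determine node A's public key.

Public value = 13^23 (mod 1609).
13^1 ≡ 13 (mod 1609)
13^2 = (13^1)^2 ≡ 13^2 = 169 ≡ 169 (mod 1609)
13^4 = (13^2)^2 ≡ 169^2 = 28561 ≡ 1208 (mod 1609)
13^8 = (13^4)^2 ≡ 1208^2 = 1459264 ≡ 1510 (mod 1609)
13^16 = (13^8)^2 ≡ 1510^2 = 2280100 ≡ 147 (mod 1609)
13^23 = 13^16 · 13^4 · 13^2 · 13^1 ≡ 147 · 1208 · 169 · 13 ≡ 242 (mod 1609).

242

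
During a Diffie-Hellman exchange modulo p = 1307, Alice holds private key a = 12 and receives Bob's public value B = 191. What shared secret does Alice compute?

Shared key K = 191^12 mod 1307.
191^1 ≡ 191 (mod 1307)
191^2 = (191^1)^2 ≡ 191^2 = 36481 ≡ 1192 (mod 1307)
191^4 = (191^2)^2 ≡ 1192^2 = 1420864 ≡ 155 (mod 1307)
191^8 = (191^4)^2 ≡ 155^2 = 24025 ≡ 499 (mod 1307)
191^12 = 191^8 · 191^4 ≡ 499 · 155 ≡ 232 (mod 1307).

232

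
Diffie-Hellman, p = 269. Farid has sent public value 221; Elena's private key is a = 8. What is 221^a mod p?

Shared key K = 221^8 mod 269.
221^1 ≡ 221 (mod 269)
221^2 = (221^1)^2 ≡ 221^2 = 48841 ≡ 152 (mod 269)
221^4 = (221^2)^2 ≡ 152^2 = 23104 ≡ 239 (mod 269)
221^8 = (221^4)^2 ≡ 239^2 = 57121 ≡ 93 (mod 269)

93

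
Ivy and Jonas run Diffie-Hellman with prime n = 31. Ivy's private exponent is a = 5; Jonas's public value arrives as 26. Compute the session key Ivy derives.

Shared key K = 26^5 mod 31.
26^1 ≡ 26 (mod 31)
26^2 = (26^1)^2 ≡ 26^2 = 676 ≡ 25 (mod 31)
26^4 = (26^2)^2 ≡ 25^2 = 625 ≡ 5 (mod 31)
26^5 = 26^4 · 26^1 ≡ 5 · 26 ≡ 6 (mod 31).

6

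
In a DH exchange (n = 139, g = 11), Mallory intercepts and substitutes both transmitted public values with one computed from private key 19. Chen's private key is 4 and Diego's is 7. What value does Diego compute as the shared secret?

25

Diego receives Mallory's public value M = 11^19 mod 139 instead of the honest one.
11^1 ≡ 11 (mod 139)
11^2 = (11^1)^2 ≡ 11^2 = 121 ≡ 121 (mod 139)
11^4 = (11^2)^2 ≡ 121^2 = 14641 ≡ 46 (mod 139)
11^8 = (11^4)^2 ≡ 46^2 = 2116 ≡ 31 (mod 139)
11^16 = (11^8)^2 ≡ 31^2 = 961 ≡ 127 (mod 139)
11^19 = 11^16 · 11^2 · 11^1 ≡ 127 · 121 · 11 ≡ 13 (mod 139).
So M = 13. Diego computes K = M^7 mod 139.
13^1 ≡ 13 (mod 139)
13^2 = (13^1)^2 ≡ 13^2 = 169 ≡ 30 (mod 139)
13^4 = (13^2)^2 ≡ 30^2 = 900 ≡ 66 (mod 139)
13^7 = 13^4 · 13^2 · 13^1 ≡ 66 · 30 · 13 ≡ 25 (mod 139).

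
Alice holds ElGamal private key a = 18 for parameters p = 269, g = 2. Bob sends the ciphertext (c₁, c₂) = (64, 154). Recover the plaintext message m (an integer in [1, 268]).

Shared mask s = c₁^a mod p = 64^18 mod 269.
64^1 ≡ 64 (mod 269)
64^2 = (64^1)^2 ≡ 64^2 = 4096 ≡ 61 (mod 269)
64^4 = (64^2)^2 ≡ 61^2 = 3721 ≡ 224 (mod 269)
64^8 = (64^4)^2 ≡ 224^2 = 50176 ≡ 142 (mod 269)
64^16 = (64^8)^2 ≡ 142^2 = 20164 ≡ 258 (mod 269)
64^18 = 64^16 · 64^2 ≡ 258 · 61 ≡ 136 (mod 269).
So s = 136; s⁻¹ ≡ 180 (mod 269).
m = c₂ · s⁻¹ mod 269 = 154 · 180 mod 269 = 13.

13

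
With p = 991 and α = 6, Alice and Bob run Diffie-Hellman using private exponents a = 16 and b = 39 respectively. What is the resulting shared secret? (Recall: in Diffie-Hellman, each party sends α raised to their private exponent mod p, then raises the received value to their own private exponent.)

865

Bob sends B = α^b mod p = 6^39 mod 991.
6^1 ≡ 6 (mod 991)
6^2 = (6^1)^2 ≡ 6^2 = 36 ≡ 36 (mod 991)
6^4 = (6^2)^2 ≡ 36^2 = 1296 ≡ 305 (mod 991)
6^8 = (6^4)^2 ≡ 305^2 = 93025 ≡ 862 (mod 991)
6^16 = (6^8)^2 ≡ 862^2 = 743044 ≡ 785 (mod 991)
6^32 = (6^16)^2 ≡ 785^2 = 616225 ≡ 814 (mod 991)
6^39 = 6^32 · 6^4 · 6^2 · 6^1 ≡ 814 · 305 · 36 · 6 ≡ 337 (mod 991).
So B = 337. Alice then computes K = B^a mod p = 337^16 mod 991.
337^1 ≡ 337 (mod 991)
337^2 = (337^1)^2 ≡ 337^2 = 113569 ≡ 595 (mod 991)
337^4 = (337^2)^2 ≡ 595^2 = 354025 ≡ 238 (mod 991)
337^8 = (337^4)^2 ≡ 238^2 = 56644 ≡ 157 (mod 991)
337^16 = (337^8)^2 ≡ 157^2 = 24649 ≡ 865 (mod 991)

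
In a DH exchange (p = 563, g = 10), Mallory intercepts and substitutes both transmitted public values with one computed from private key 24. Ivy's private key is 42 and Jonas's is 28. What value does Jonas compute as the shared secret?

558

Jonas receives Mallory's public value M = 10^24 mod 563 instead of the honest one.
10^1 ≡ 10 (mod 563)
10^2 = (10^1)^2 ≡ 10^2 = 100 ≡ 100 (mod 563)
10^4 = (10^2)^2 ≡ 100^2 = 10000 ≡ 429 (mod 563)
10^8 = (10^4)^2 ≡ 429^2 = 184041 ≡ 503 (mod 563)
10^16 = (10^8)^2 ≡ 503^2 = 253009 ≡ 222 (mod 563)
10^24 = 10^16 · 10^8 ≡ 222 · 503 ≡ 192 (mod 563).
So M = 192. Jonas computes K = M^28 mod 563.
192^1 ≡ 192 (mod 563)
192^2 = (192^1)^2 ≡ 192^2 = 36864 ≡ 269 (mod 563)
192^4 = (192^2)^2 ≡ 269^2 = 72361 ≡ 297 (mod 563)
192^8 = (192^4)^2 ≡ 297^2 = 88209 ≡ 381 (mod 563)
192^16 = (192^8)^2 ≡ 381^2 = 145161 ≡ 470 (mod 563)
192^28 = 192^16 · 192^8 · 192^4 ≡ 470 · 381 · 297 ≡ 558 (mod 563).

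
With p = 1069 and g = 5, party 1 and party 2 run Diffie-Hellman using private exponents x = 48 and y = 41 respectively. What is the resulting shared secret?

Party 2 sends B = g^y mod p = 5^41 mod 1069.
5^1 ≡ 5 (mod 1069)
5^2 = (5^1)^2 ≡ 5^2 = 25 ≡ 25 (mod 1069)
5^4 = (5^2)^2 ≡ 25^2 = 625 ≡ 625 (mod 1069)
5^8 = (5^4)^2 ≡ 625^2 = 390625 ≡ 440 (mod 1069)
5^16 = (5^8)^2 ≡ 440^2 = 193600 ≡ 111 (mod 1069)
5^32 = (5^16)^2 ≡ 111^2 = 12321 ≡ 562 (mod 1069)
5^41 = 5^32 · 5^8 · 5^1 ≡ 562 · 440 · 5 ≡ 636 (mod 1069).
So B = 636. Party 1 then computes K = B^x mod p = 636^48 mod 1069.
636^1 ≡ 636 (mod 1069)
636^2 = (636^1)^2 ≡ 636^2 = 404496 ≡ 414 (mod 1069)
636^4 = (636^2)^2 ≡ 414^2 = 171396 ≡ 356 (mod 1069)
636^8 = (636^4)^2 ≡ 356^2 = 126736 ≡ 594 (mod 1069)
636^16 = (636^8)^2 ≡ 594^2 = 352836 ≡ 66 (mod 1069)
636^32 = (636^16)^2 ≡ 66^2 = 4356 ≡ 80 (mod 1069)
636^48 = 636^32 · 636^16 ≡ 80 · 66 ≡ 1004 (mod 1069).

1004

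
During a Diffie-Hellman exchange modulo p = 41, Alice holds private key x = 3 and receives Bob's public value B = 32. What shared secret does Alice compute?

9

Shared key K = 32^3 mod 41.
32^1 ≡ 32 (mod 41)
32^2 = (32^1)^2 ≡ 32^2 = 1024 ≡ 40 (mod 41)
32^3 = 32^2 · 32^1 ≡ 40 · 32 ≡ 9 (mod 41).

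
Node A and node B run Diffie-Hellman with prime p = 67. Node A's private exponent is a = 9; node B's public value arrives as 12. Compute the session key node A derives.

3

Shared key K = 12^9 mod 67.
12^1 ≡ 12 (mod 67)
12^2 = (12^1)^2 ≡ 12^2 = 144 ≡ 10 (mod 67)
12^4 = (12^2)^2 ≡ 10^2 = 100 ≡ 33 (mod 67)
12^8 = (12^4)^2 ≡ 33^2 = 1089 ≡ 17 (mod 67)
12^9 = 12^8 · 12^1 ≡ 17 · 12 ≡ 3 (mod 67).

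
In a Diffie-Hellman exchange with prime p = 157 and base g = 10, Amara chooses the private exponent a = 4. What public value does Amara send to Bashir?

Public value = 10^4 mod 157.
10^1 ≡ 10 (mod 157)
10^2 = (10^1)^2 ≡ 10^2 = 100 ≡ 100 (mod 157)
10^4 = (10^2)^2 ≡ 100^2 = 10000 ≡ 109 (mod 157)

109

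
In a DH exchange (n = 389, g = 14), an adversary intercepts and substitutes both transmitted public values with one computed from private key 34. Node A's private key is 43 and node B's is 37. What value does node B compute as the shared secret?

Node B receives an adversary's public value M = 14^34 mod 389 instead of the honest one.
14^1 ≡ 14 (mod 389)
14^2 = (14^1)^2 ≡ 14^2 = 196 ≡ 196 (mod 389)
14^4 = (14^2)^2 ≡ 196^2 = 38416 ≡ 294 (mod 389)
14^8 = (14^4)^2 ≡ 294^2 = 86436 ≡ 78 (mod 389)
14^16 = (14^8)^2 ≡ 78^2 = 6084 ≡ 249 (mod 389)
14^32 = (14^16)^2 ≡ 249^2 = 62001 ≡ 150 (mod 389)
14^34 = 14^32 · 14^2 ≡ 150 · 196 ≡ 225 (mod 389).
So M = 225. Node B computes K = M^37 mod 389.
225^1 ≡ 225 (mod 389)
225^2 = (225^1)^2 ≡ 225^2 = 50625 ≡ 55 (mod 389)
225^4 = (225^2)^2 ≡ 55^2 = 3025 ≡ 302 (mod 389)
225^8 = (225^4)^2 ≡ 302^2 = 91204 ≡ 178 (mod 389)
225^16 = (225^8)^2 ≡ 178^2 = 31684 ≡ 175 (mod 389)
225^32 = (225^16)^2 ≡ 175^2 = 30625 ≡ 283 (mod 389)
225^37 = 225^32 · 225^4 · 225^1 ≡ 283 · 302 · 225 ≡ 24 (mod 389).

24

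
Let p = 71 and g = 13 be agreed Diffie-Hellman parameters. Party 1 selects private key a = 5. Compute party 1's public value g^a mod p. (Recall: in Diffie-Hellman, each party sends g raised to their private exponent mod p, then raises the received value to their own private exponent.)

34

Public value = 13^5 mod 71.
13^1 ≡ 13 (mod 71)
13^2 = (13^1)^2 ≡ 13^2 = 169 ≡ 27 (mod 71)
13^4 = (13^2)^2 ≡ 27^2 = 729 ≡ 19 (mod 71)
13^5 = 13^4 · 13^1 ≡ 19 · 13 ≡ 34 (mod 71).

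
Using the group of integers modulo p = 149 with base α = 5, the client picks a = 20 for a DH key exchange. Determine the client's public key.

Public value = 5^20 (mod 149).
5^1 ≡ 5 (mod 149)
5^2 = (5^1)^2 ≡ 5^2 = 25 ≡ 25 (mod 149)
5^4 = (5^2)^2 ≡ 25^2 = 625 ≡ 29 (mod 149)
5^8 = (5^4)^2 ≡ 29^2 = 841 ≡ 96 (mod 149)
5^16 = (5^8)^2 ≡ 96^2 = 9216 ≡ 127 (mod 149)
5^20 = 5^16 · 5^4 ≡ 127 · 29 ≡ 107 (mod 149).

107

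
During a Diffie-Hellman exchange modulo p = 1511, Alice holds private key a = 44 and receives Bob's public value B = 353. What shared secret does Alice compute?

1227

Shared key K = 353^44 mod 1511.
353^1 ≡ 353 (mod 1511)
353^2 = (353^1)^2 ≡ 353^2 = 124609 ≡ 707 (mod 1511)
353^4 = (353^2)^2 ≡ 707^2 = 499849 ≡ 1219 (mod 1511)
353^8 = (353^4)^2 ≡ 1219^2 = 1485961 ≡ 648 (mod 1511)
353^16 = (353^8)^2 ≡ 648^2 = 419904 ≡ 1357 (mod 1511)
353^32 = (353^16)^2 ≡ 1357^2 = 1841449 ≡ 1051 (mod 1511)
353^44 = 353^32 · 353^8 · 353^4 ≡ 1051 · 648 · 1219 ≡ 1227 (mod 1511).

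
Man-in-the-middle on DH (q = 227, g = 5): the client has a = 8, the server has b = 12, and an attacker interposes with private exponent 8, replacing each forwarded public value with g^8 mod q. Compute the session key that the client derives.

The client receives an attacker's public value M = 5^8 mod 227 instead of the honest one.
5^1 ≡ 5 (mod 227)
5^2 = (5^1)^2 ≡ 5^2 = 25 ≡ 25 (mod 227)
5^4 = (5^2)^2 ≡ 25^2 = 625 ≡ 171 (mod 227)
5^8 = (5^4)^2 ≡ 171^2 = 29241 ≡ 185 (mod 227)
So M = 185. The client computes K = M^8 mod 227.
185^1 ≡ 185 (mod 227)
185^2 = (185^1)^2 ≡ 185^2 = 34225 ≡ 175 (mod 227)
185^4 = (185^2)^2 ≡ 175^2 = 30625 ≡ 207 (mod 227)
185^8 = (185^4)^2 ≡ 207^2 = 42849 ≡ 173 (mod 227)

173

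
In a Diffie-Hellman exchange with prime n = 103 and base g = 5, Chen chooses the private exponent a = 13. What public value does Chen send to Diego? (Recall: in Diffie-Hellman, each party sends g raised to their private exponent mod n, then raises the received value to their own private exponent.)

Public value = 5^13 mod 103.
5^1 ≡ 5 (mod 103)
5^2 = (5^1)^2 ≡ 5^2 = 25 ≡ 25 (mod 103)
5^4 = (5^2)^2 ≡ 25^2 = 625 ≡ 7 (mod 103)
5^8 = (5^4)^2 ≡ 7^2 = 49 ≡ 49 (mod 103)
5^13 = 5^8 · 5^4 · 5^1 ≡ 49 · 7 · 5 ≡ 67 (mod 103).

67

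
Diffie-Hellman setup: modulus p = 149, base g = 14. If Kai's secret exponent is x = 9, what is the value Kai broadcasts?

77

Public value = 14^9 (mod 149).
14^1 ≡ 14 (mod 149)
14^2 = (14^1)^2 ≡ 14^2 = 196 ≡ 47 (mod 149)
14^4 = (14^2)^2 ≡ 47^2 = 2209 ≡ 123 (mod 149)
14^8 = (14^4)^2 ≡ 123^2 = 15129 ≡ 80 (mod 149)
14^9 = 14^8 · 14^1 ≡ 80 · 14 ≡ 77 (mod 149).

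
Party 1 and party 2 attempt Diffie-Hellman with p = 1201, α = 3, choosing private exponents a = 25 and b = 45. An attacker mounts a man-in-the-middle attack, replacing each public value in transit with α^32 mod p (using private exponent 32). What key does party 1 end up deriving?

Party 1 receives an attacker's public value M = 3^32 mod 1201 instead of the honest one.
3^1 ≡ 3 (mod 1201)
3^2 = (3^1)^2 ≡ 3^2 = 9 ≡ 9 (mod 1201)
3^4 = (3^2)^2 ≡ 9^2 = 81 ≡ 81 (mod 1201)
3^8 = (3^4)^2 ≡ 81^2 = 6561 ≡ 556 (mod 1201)
3^16 = (3^8)^2 ≡ 556^2 = 309136 ≡ 479 (mod 1201)
3^32 = (3^16)^2 ≡ 479^2 = 229441 ≡ 50 (mod 1201)
So M = 50. Party 1 computes K = M^25 mod 1201.
50^1 ≡ 50 (mod 1201)
50^2 = (50^1)^2 ≡ 50^2 = 2500 ≡ 98 (mod 1201)
50^4 = (50^2)^2 ≡ 98^2 = 9604 ≡ 1197 (mod 1201)
50^8 = (50^4)^2 ≡ 1197^2 = 1432809 ≡ 16 (mod 1201)
50^16 = (50^8)^2 ≡ 16^2 = 256 ≡ 256 (mod 1201)
50^25 = 50^16 · 50^8 · 50^1 ≡ 256 · 16 · 50 ≡ 630 (mod 1201).

630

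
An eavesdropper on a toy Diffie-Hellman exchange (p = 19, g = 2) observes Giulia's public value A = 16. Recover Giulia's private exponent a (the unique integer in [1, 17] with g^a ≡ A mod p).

Try successive powers of 2 modulo 19:
2^1 ≡ 2
2^2 ≡ 4
2^3 ≡ 8
2^4 ≡ 16
Found: a = 4.

4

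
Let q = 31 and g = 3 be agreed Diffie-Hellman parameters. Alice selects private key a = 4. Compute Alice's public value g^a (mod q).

Public value = 3^4 (mod 31).
3^1 ≡ 3 (mod 31)
3^2 = (3^1)^2 ≡ 3^2 = 9 ≡ 9 (mod 31)
3^4 = (3^2)^2 ≡ 9^2 = 81 ≡ 19 (mod 31)

19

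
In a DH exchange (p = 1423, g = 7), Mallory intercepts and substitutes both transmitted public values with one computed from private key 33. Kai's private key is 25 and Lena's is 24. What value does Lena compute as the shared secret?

201

Lena receives Mallory's public value M = 7^33 mod 1423 instead of the honest one.
7^1 ≡ 7 (mod 1423)
7^2 = (7^1)^2 ≡ 7^2 = 49 ≡ 49 (mod 1423)
7^4 = (7^2)^2 ≡ 49^2 = 2401 ≡ 978 (mod 1423)
7^8 = (7^4)^2 ≡ 978^2 = 956484 ≡ 228 (mod 1423)
7^16 = (7^8)^2 ≡ 228^2 = 51984 ≡ 756 (mod 1423)
7^32 = (7^16)^2 ≡ 756^2 = 571536 ≡ 913 (mod 1423)
7^33 = 7^32 · 7^1 ≡ 913 · 7 ≡ 699 (mod 1423).
So M = 699. Lena computes K = M^24 mod 1423.
699^1 ≡ 699 (mod 1423)
699^2 = (699^1)^2 ≡ 699^2 = 488601 ≡ 512 (mod 1423)
699^4 = (699^2)^2 ≡ 512^2 = 262144 ≡ 312 (mod 1423)
699^8 = (699^4)^2 ≡ 312^2 = 97344 ≡ 580 (mod 1423)
699^16 = (699^8)^2 ≡ 580^2 = 336400 ≡ 572 (mod 1423)
699^24 = 699^16 · 699^8 ≡ 572 · 580 ≡ 201 (mod 1423).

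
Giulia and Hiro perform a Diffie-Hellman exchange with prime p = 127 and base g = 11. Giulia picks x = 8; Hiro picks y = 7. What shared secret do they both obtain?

103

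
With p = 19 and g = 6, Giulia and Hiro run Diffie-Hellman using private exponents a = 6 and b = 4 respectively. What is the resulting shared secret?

11

Giulia sends A = g^a mod p = 6^6 mod 19.
6^1 ≡ 6 (mod 19)
6^2 = (6^1)^2 ≡ 6^2 = 36 ≡ 17 (mod 19)
6^4 = (6^2)^2 ≡ 17^2 = 289 ≡ 4 (mod 19)
6^6 = 6^4 · 6^2 ≡ 4 · 17 ≡ 11 (mod 19).
So A = 11. Hiro then computes K = A^b mod p = 11^4 mod 19.
11^1 ≡ 11 (mod 19)
11^2 = (11^1)^2 ≡ 11^2 = 121 ≡ 7 (mod 19)
11^4 = (11^2)^2 ≡ 7^2 = 49 ≡ 11 (mod 19)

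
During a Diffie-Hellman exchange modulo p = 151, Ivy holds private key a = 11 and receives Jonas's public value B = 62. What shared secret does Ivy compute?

31

Shared key K = 62^11 mod 151.
62^1 ≡ 62 (mod 151)
62^2 = (62^1)^2 ≡ 62^2 = 3844 ≡ 69 (mod 151)
62^4 = (62^2)^2 ≡ 69^2 = 4761 ≡ 80 (mod 151)
62^8 = (62^4)^2 ≡ 80^2 = 6400 ≡ 58 (mod 151)
62^11 = 62^8 · 62^2 · 62^1 ≡ 58 · 69 · 62 ≡ 31 (mod 151).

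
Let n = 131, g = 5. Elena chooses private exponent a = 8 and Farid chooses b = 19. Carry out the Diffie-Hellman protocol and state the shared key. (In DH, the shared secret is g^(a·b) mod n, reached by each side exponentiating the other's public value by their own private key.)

55

Farid sends B = g^b mod n = 5^19 mod 131.
5^1 ≡ 5 (mod 131)
5^2 = (5^1)^2 ≡ 5^2 = 25 ≡ 25 (mod 131)
5^4 = (5^2)^2 ≡ 25^2 = 625 ≡ 101 (mod 131)
5^8 = (5^4)^2 ≡ 101^2 = 10201 ≡ 114 (mod 131)
5^16 = (5^8)^2 ≡ 114^2 = 12996 ≡ 27 (mod 131)
5^19 = 5^16 · 5^2 · 5^1 ≡ 27 · 25 · 5 ≡ 100 (mod 131).
So B = 100. Elena then computes K = B^a mod n = 100^8 mod 131.
100^1 ≡ 100 (mod 131)
100^2 = (100^1)^2 ≡ 100^2 = 10000 ≡ 44 (mod 131)
100^4 = (100^2)^2 ≡ 44^2 = 1936 ≡ 102 (mod 131)
100^8 = (100^4)^2 ≡ 102^2 = 10404 ≡ 55 (mod 131)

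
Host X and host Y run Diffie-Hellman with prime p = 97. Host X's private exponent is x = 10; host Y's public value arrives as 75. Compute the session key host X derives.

Shared key K = 75^10 mod 97.
75^1 ≡ 75 (mod 97)
75^2 = (75^1)^2 ≡ 75^2 = 5625 ≡ 96 (mod 97)
75^4 = (75^2)^2 ≡ 96^2 = 9216 ≡ 1 (mod 97)
75^8 = (75^4)^2 ≡ 1^2 = 1 ≡ 1 (mod 97)
75^10 = 75^8 · 75^2 ≡ 1 · 96 ≡ 96 (mod 97).

96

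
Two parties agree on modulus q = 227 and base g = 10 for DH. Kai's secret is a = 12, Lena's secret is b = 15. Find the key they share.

Lena sends B = g^b mod q = 10^15 mod 227.
10^1 ≡ 10 (mod 227)
10^2 = (10^1)^2 ≡ 10^2 = 100 ≡ 100 (mod 227)
10^4 = (10^2)^2 ≡ 100^2 = 10000 ≡ 12 (mod 227)
10^8 = (10^4)^2 ≡ 12^2 = 144 ≡ 144 (mod 227)
10^15 = 10^8 · 10^4 · 10^2 · 10^1 ≡ 144 · 12 · 100 · 10 ≡ 76 (mod 227).
So B = 76. Kai then computes K = B^a mod q = 76^12 mod 227.
76^1 ≡ 76 (mod 227)
76^2 = (76^1)^2 ≡ 76^2 = 5776 ≡ 101 (mod 227)
76^4 = (76^2)^2 ≡ 101^2 = 10201 ≡ 213 (mod 227)
76^8 = (76^4)^2 ≡ 213^2 = 45369 ≡ 196 (mod 227)
76^12 = 76^8 · 76^4 ≡ 196 · 213 ≡ 207 (mod 227).

207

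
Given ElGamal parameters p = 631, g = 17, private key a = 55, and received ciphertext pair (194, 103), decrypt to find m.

Shared mask s = c₁^a mod p = 194^55 mod 631.
194^1 ≡ 194 (mod 631)
194^2 = (194^1)^2 ≡ 194^2 = 37636 ≡ 407 (mod 631)
194^4 = (194^2)^2 ≡ 407^2 = 165649 ≡ 327 (mod 631)
194^8 = (194^4)^2 ≡ 327^2 = 106929 ≡ 290 (mod 631)
194^16 = (194^8)^2 ≡ 290^2 = 84100 ≡ 177 (mod 631)
194^32 = (194^16)^2 ≡ 177^2 = 31329 ≡ 410 (mod 631)
194^55 = 194^32 · 194^16 · 194^4 · 194^2 · 194^1 ≡ 410 · 177 · 327 · 407 · 194 ≡ 40 (mod 631).
So s = 40; s⁻¹ ≡ 142 (mod 631).
m = c₂ · s⁻¹ mod 631 = 103 · 142 mod 631 = 113.

113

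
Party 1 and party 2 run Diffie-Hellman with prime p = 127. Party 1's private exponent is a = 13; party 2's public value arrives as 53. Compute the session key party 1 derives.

Shared key K = 53^13 mod 127.
53^1 ≡ 53 (mod 127)
53^2 = (53^1)^2 ≡ 53^2 = 2809 ≡ 15 (mod 127)
53^4 = (53^2)^2 ≡ 15^2 = 225 ≡ 98 (mod 127)
53^8 = (53^4)^2 ≡ 98^2 = 9604 ≡ 79 (mod 127)
53^13 = 53^8 · 53^4 · 53^1 ≡ 79 · 98 · 53 ≡ 116 (mod 127).

116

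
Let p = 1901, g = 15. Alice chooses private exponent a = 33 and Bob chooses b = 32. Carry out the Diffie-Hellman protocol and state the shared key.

Alice sends A = g^a mod p = 15^33 mod 1901.
15^1 ≡ 15 (mod 1901)
15^2 = (15^1)^2 ≡ 15^2 = 225 ≡ 225 (mod 1901)
15^4 = (15^2)^2 ≡ 225^2 = 50625 ≡ 1199 (mod 1901)
15^8 = (15^4)^2 ≡ 1199^2 = 1437601 ≡ 445 (mod 1901)
15^16 = (15^8)^2 ≡ 445^2 = 198025 ≡ 321 (mod 1901)
15^32 = (15^16)^2 ≡ 321^2 = 103041 ≡ 387 (mod 1901)
15^33 = 15^32 · 15^1 ≡ 387 · 15 ≡ 102 (mod 1901).
So A = 102. Bob then computes K = A^b mod p = 102^32 mod 1901.
102^1 ≡ 102 (mod 1901)
102^2 = (102^1)^2 ≡ 102^2 = 10404 ≡ 899 (mod 1901)
102^4 = (102^2)^2 ≡ 899^2 = 808201 ≡ 276 (mod 1901)
102^8 = (102^4)^2 ≡ 276^2 = 76176 ≡ 136 (mod 1901)
102^16 = (102^8)^2 ≡ 136^2 = 18496 ≡ 1387 (mod 1901)
102^32 = (102^16)^2 ≡ 1387^2 = 1923769 ≡ 1858 (mod 1901)

1858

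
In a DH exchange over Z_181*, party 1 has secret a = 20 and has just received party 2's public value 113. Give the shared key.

132

Shared key K = 113^20 mod 181.
113^1 ≡ 113 (mod 181)
113^2 = (113^1)^2 ≡ 113^2 = 12769 ≡ 99 (mod 181)
113^4 = (113^2)^2 ≡ 99^2 = 9801 ≡ 27 (mod 181)
113^8 = (113^4)^2 ≡ 27^2 = 729 ≡ 5 (mod 181)
113^16 = (113^8)^2 ≡ 5^2 = 25 ≡ 25 (mod 181)
113^20 = 113^16 · 113^4 ≡ 25 · 27 ≡ 132 (mod 181).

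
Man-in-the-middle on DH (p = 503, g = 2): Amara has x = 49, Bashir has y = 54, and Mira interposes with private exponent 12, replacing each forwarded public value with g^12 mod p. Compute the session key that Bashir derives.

438

Bashir receives Mira's public value M = 2^12 mod 503 instead of the honest one.
2^1 ≡ 2 (mod 503)
2^2 = (2^1)^2 ≡ 2^2 = 4 ≡ 4 (mod 503)
2^4 = (2^2)^2 ≡ 4^2 = 16 ≡ 16 (mod 503)
2^8 = (2^4)^2 ≡ 16^2 = 256 ≡ 256 (mod 503)
2^12 = 2^8 · 2^4 ≡ 256 · 16 ≡ 72 (mod 503).
So M = 72. Bashir computes K = M^54 mod 503.
72^1 ≡ 72 (mod 503)
72^2 = (72^1)^2 ≡ 72^2 = 5184 ≡ 154 (mod 503)
72^4 = (72^2)^2 ≡ 154^2 = 23716 ≡ 75 (mod 503)
72^8 = (72^4)^2 ≡ 75^2 = 5625 ≡ 92 (mod 503)
72^16 = (72^8)^2 ≡ 92^2 = 8464 ≡ 416 (mod 503)
72^32 = (72^16)^2 ≡ 416^2 = 173056 ≡ 24 (mod 503)
72^54 = 72^32 · 72^16 · 72^4 · 72^2 ≡ 24 · 416 · 75 · 154 ≡ 438 (mod 503).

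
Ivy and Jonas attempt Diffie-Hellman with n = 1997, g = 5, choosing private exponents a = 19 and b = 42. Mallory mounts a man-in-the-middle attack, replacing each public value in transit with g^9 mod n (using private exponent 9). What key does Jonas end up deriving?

694

Jonas receives Mallory's public value M = 5^9 mod 1997 instead of the honest one.
5^1 ≡ 5 (mod 1997)
5^2 = (5^1)^2 ≡ 5^2 = 25 ≡ 25 (mod 1997)
5^4 = (5^2)^2 ≡ 25^2 = 625 ≡ 625 (mod 1997)
5^8 = (5^4)^2 ≡ 625^2 = 390625 ≡ 1210 (mod 1997)
5^9 = 5^8 · 5^1 ≡ 1210 · 5 ≡ 59 (mod 1997).
So M = 59. Jonas computes K = M^42 mod 1997.
59^1 ≡ 59 (mod 1997)
59^2 = (59^1)^2 ≡ 59^2 = 3481 ≡ 1484 (mod 1997)
59^4 = (59^2)^2 ≡ 1484^2 = 2202256 ≡ 1562 (mod 1997)
59^8 = (59^4)^2 ≡ 1562^2 = 2439844 ≡ 1507 (mod 1997)
59^16 = (59^8)^2 ≡ 1507^2 = 2271049 ≡ 460 (mod 1997)
59^32 = (59^16)^2 ≡ 460^2 = 211600 ≡ 1915 (mod 1997)
59^42 = 59^32 · 59^8 · 59^2 ≡ 1915 · 1507 · 1484 ≡ 694 (mod 1997).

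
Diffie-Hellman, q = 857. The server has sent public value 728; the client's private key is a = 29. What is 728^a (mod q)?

739

Shared key K = 728^29 mod 857.
728^1 ≡ 728 (mod 857)
728^2 = (728^1)^2 ≡ 728^2 = 529984 ≡ 358 (mod 857)
728^4 = (728^2)^2 ≡ 358^2 = 128164 ≡ 471 (mod 857)
728^8 = (728^4)^2 ≡ 471^2 = 221841 ≡ 735 (mod 857)
728^16 = (728^8)^2 ≡ 735^2 = 540225 ≡ 315 (mod 857)
728^29 = 728^16 · 728^8 · 728^4 · 728^1 ≡ 315 · 735 · 471 · 728 ≡ 739 (mod 857).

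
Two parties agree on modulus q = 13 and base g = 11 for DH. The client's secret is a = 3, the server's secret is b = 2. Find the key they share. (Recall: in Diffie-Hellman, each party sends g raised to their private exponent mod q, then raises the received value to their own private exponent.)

12

The client sends A = g^a mod q = 11^3 mod 13.
11^1 ≡ 11 (mod 13)
11^2 = (11^1)^2 ≡ 11^2 = 121 ≡ 4 (mod 13)
11^3 = 11^2 · 11^1 ≡ 4 · 11 ≡ 5 (mod 13).
So A = 5. The server then computes K = A^b mod q = 5^2 mod 13.
5^1 ≡ 5 (mod 13)
5^2 = (5^1)^2 ≡ 5^2 = 25 ≡ 12 (mod 13)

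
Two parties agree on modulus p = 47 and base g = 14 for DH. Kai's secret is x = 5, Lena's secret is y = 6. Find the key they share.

24

Lena sends B = g^y mod p = 14^6 mod 47.
14^1 ≡ 14 (mod 47)
14^2 = (14^1)^2 ≡ 14^2 = 196 ≡ 8 (mod 47)
14^4 = (14^2)^2 ≡ 8^2 = 64 ≡ 17 (mod 47)
14^6 = 14^4 · 14^2 ≡ 17 · 8 ≡ 42 (mod 47).
So B = 42. Kai then computes K = B^x mod p = 42^5 mod 47.
42^1 ≡ 42 (mod 47)
42^2 = (42^1)^2 ≡ 42^2 = 1764 ≡ 25 (mod 47)
42^4 = (42^2)^2 ≡ 25^2 = 625 ≡ 14 (mod 47)
42^5 = 42^4 · 42^1 ≡ 14 · 42 ≡ 24 (mod 47).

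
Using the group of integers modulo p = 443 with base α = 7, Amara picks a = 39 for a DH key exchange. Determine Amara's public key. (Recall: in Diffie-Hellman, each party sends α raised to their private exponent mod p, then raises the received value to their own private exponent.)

384

Public value = 7^{39} \pmod{443}.
7^1 ≡ 7 (mod 443)
7^2 = (7^1)^2 ≡ 7^2 = 49 ≡ 49 (mod 443)
7^4 = (7^2)^2 ≡ 49^2 = 2401 ≡ 186 (mod 443)
7^8 = (7^4)^2 ≡ 186^2 = 34596 ≡ 42 (mod 443)
7^16 = (7^8)^2 ≡ 42^2 = 1764 ≡ 435 (mod 443)
7^32 = (7^16)^2 ≡ 435^2 = 189225 ≡ 64 (mod 443)
7^39 = 7^32 · 7^4 · 7^2 · 7^1 ≡ 64 · 186 · 49 · 7 ≡ 384 (mod 443).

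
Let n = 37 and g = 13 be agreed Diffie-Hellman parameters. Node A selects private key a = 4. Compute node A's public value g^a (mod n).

Public value = 13^4 (mod 37).
13^1 ≡ 13 (mod 37)
13^2 = (13^1)^2 ≡ 13^2 = 169 ≡ 21 (mod 37)
13^4 = (13^2)^2 ≡ 21^2 = 441 ≡ 34 (mod 37)

34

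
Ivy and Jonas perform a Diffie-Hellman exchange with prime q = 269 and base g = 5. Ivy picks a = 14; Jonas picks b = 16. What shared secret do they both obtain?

Ivy sends A = g^a mod q = 5^14 mod 269.
5^1 ≡ 5 (mod 269)
5^2 = (5^1)^2 ≡ 5^2 = 25 ≡ 25 (mod 269)
5^4 = (5^2)^2 ≡ 25^2 = 625 ≡ 87 (mod 269)
5^8 = (5^4)^2 ≡ 87^2 = 7569 ≡ 37 (mod 269)
5^14 = 5^8 · 5^4 · 5^2 ≡ 37 · 87 · 25 ≡ 44 (mod 269).
So A = 44. Jonas then computes K = A^b mod q = 44^16 mod 269.
44^1 ≡ 44 (mod 269)
44^2 = (44^1)^2 ≡ 44^2 = 1936 ≡ 53 (mod 269)
44^4 = (44^2)^2 ≡ 53^2 = 2809 ≡ 119 (mod 269)
44^8 = (44^4)^2 ≡ 119^2 = 14161 ≡ 173 (mod 269)
44^16 = (44^8)^2 ≡ 173^2 = 29929 ≡ 70 (mod 269)

70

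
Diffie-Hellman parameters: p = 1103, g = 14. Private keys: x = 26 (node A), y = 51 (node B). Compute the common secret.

Node B sends B = g^y mod p = 14^51 mod 1103.
14^1 ≡ 14 (mod 1103)
14^2 = (14^1)^2 ≡ 14^2 = 196 ≡ 196 (mod 1103)
14^4 = (14^2)^2 ≡ 196^2 = 38416 ≡ 914 (mod 1103)
14^8 = (14^4)^2 ≡ 914^2 = 835396 ≡ 425 (mod 1103)
14^16 = (14^8)^2 ≡ 425^2 = 180625 ≡ 836 (mod 1103)
14^32 = (14^16)^2 ≡ 836^2 = 698896 ≡ 697 (mod 1103)
14^51 = 14^32 · 14^16 · 14^2 · 14^1 ≡ 697 · 836 · 196 · 14 ≡ 254 (mod 1103).
So B = 254. Node A then computes K = B^x mod p = 254^26 mod 1103.
254^1 ≡ 254 (mod 1103)
254^2 = (254^1)^2 ≡ 254^2 = 64516 ≡ 542 (mod 1103)
254^4 = (254^2)^2 ≡ 542^2 = 293764 ≡ 366 (mod 1103)
254^8 = (254^4)^2 ≡ 366^2 = 133956 ≡ 493 (mod 1103)
254^16 = (254^8)^2 ≡ 493^2 = 243049 ≡ 389 (mod 1103)
254^26 = 254^16 · 254^8 · 254^2 ≡ 389 · 493 · 542 ≡ 826 (mod 1103).

826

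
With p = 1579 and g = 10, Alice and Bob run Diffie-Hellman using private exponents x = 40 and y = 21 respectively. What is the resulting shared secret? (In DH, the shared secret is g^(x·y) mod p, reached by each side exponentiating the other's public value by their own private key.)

Alice sends A = g^x mod p = 10^40 mod 1579.
10^1 ≡ 10 (mod 1579)
10^2 = (10^1)^2 ≡ 10^2 = 100 ≡ 100 (mod 1579)
10^4 = (10^2)^2 ≡ 100^2 = 10000 ≡ 526 (mod 1579)
10^8 = (10^4)^2 ≡ 526^2 = 276676 ≡ 351 (mod 1579)
10^16 = (10^8)^2 ≡ 351^2 = 123201 ≡ 39 (mod 1579)
10^32 = (10^16)^2 ≡ 39^2 = 1521 ≡ 1521 (mod 1579)
10^40 = 10^32 · 10^8 ≡ 1521 · 351 ≡ 169 (mod 1579).
So A = 169. Bob then computes K = A^y mod p = 169^21 mod 1579.
169^1 ≡ 169 (mod 1579)
169^2 = (169^1)^2 ≡ 169^2 = 28561 ≡ 139 (mod 1579)
169^4 = (169^2)^2 ≡ 139^2 = 19321 ≡ 373 (mod 1579)
169^8 = (169^4)^2 ≡ 373^2 = 139129 ≡ 177 (mod 1579)
169^16 = (169^8)^2 ≡ 177^2 = 31329 ≡ 1328 (mod 1579)
169^21 = 169^16 · 169^4 · 169^1 ≡ 1328 · 373 · 169 ≡ 872 (mod 1579).

872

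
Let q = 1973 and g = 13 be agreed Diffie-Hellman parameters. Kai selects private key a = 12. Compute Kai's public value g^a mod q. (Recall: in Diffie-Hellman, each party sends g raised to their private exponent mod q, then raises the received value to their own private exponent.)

110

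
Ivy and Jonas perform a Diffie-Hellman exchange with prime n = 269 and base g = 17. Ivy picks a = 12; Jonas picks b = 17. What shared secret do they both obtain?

Jonas sends B = g^b mod n = 17^17 mod 269.
17^1 ≡ 17 (mod 269)
17^2 = (17^1)^2 ≡ 17^2 = 289 ≡ 20 (mod 269)
17^4 = (17^2)^2 ≡ 20^2 = 400 ≡ 131 (mod 269)
17^8 = (17^4)^2 ≡ 131^2 = 17161 ≡ 214 (mod 269)
17^16 = (17^8)^2 ≡ 214^2 = 45796 ≡ 66 (mod 269)
17^17 = 17^16 · 17^1 ≡ 66 · 17 ≡ 46 (mod 269).
So B = 46. Ivy then computes K = B^a mod n = 46^12 mod 269.
46^1 ≡ 46 (mod 269)
46^2 = (46^1)^2 ≡ 46^2 = 2116 ≡ 233 (mod 269)
46^4 = (46^2)^2 ≡ 233^2 = 54289 ≡ 220 (mod 269)
46^8 = (46^4)^2 ≡ 220^2 = 48400 ≡ 249 (mod 269)
46^12 = 46^8 · 46^4 ≡ 249 · 220 ≡ 173 (mod 269).

173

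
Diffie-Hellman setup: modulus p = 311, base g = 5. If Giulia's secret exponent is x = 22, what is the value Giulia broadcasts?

166

Public value = 5^22 (mod 311).
5^1 ≡ 5 (mod 311)
5^2 = (5^1)^2 ≡ 5^2 = 25 ≡ 25 (mod 311)
5^4 = (5^2)^2 ≡ 25^2 = 625 ≡ 3 (mod 311)
5^8 = (5^4)^2 ≡ 3^2 = 9 ≡ 9 (mod 311)
5^16 = (5^8)^2 ≡ 9^2 = 81 ≡ 81 (mod 311)
5^22 = 5^16 · 5^4 · 5^2 ≡ 81 · 3 · 25 ≡ 166 (mod 311).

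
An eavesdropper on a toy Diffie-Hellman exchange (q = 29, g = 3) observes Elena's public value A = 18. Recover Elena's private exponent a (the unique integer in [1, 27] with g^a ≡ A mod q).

Try successive powers of 3 modulo 29:
3^1 ≡ 3
3^2 ≡ 9
3^3 ≡ 27
3^4 ≡ 23
3^5 ≡ 11
3^6 ≡ 4
3^7 ≡ 12
3^8 ≡ 7
3^9 ≡ 21
3^10 ≡ 5
3^11 ≡ 15
3^12 ≡ 16
3^13 ≡ 19
3^14 ≡ 28
3^15 ≡ 26
3^16 ≡ 20
3^17 ≡ 2
3^18 ≡ 6
3^19 ≡ 18
Found: a = 19.

19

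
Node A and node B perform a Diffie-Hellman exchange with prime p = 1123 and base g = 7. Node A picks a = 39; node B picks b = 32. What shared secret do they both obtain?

Node B sends B = g^b mod p = 7^32 mod 1123.
7^1 ≡ 7 (mod 1123)
7^2 = (7^1)^2 ≡ 7^2 = 49 ≡ 49 (mod 1123)
7^4 = (7^2)^2 ≡ 49^2 = 2401 ≡ 155 (mod 1123)
7^8 = (7^4)^2 ≡ 155^2 = 24025 ≡ 442 (mod 1123)
7^16 = (7^8)^2 ≡ 442^2 = 195364 ≡ 1085 (mod 1123)
7^32 = (7^16)^2 ≡ 1085^2 = 1177225 ≡ 321 (mod 1123)
So B = 321. Node A then computes K = B^a mod p = 321^39 mod 1123.
321^1 ≡ 321 (mod 1123)
321^2 = (321^1)^2 ≡ 321^2 = 103041 ≡ 848 (mod 1123)
321^4 = (321^2)^2 ≡ 848^2 = 719104 ≡ 384 (mod 1123)
321^8 = (321^4)^2 ≡ 384^2 = 147456 ≡ 343 (mod 1123)
321^16 = (321^8)^2 ≡ 343^2 = 117649 ≡ 857 (mod 1123)
321^32 = (321^16)^2 ≡ 857^2 = 734449 ≡ 7 (mod 1123)
321^39 = 321^32 · 321^4 · 321^2 · 321^1 ≡ 7 · 384 · 848 · 321 ≡ 1085 (mod 1123).

1085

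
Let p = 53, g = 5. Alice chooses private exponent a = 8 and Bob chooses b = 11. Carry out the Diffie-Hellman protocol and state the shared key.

Bob sends B = g^b mod p = 5^11 mod 53.
5^1 ≡ 5 (mod 53)
5^2 = (5^1)^2 ≡ 5^2 = 25 ≡ 25 (mod 53)
5^4 = (5^2)^2 ≡ 25^2 = 625 ≡ 42 (mod 53)
5^8 = (5^4)^2 ≡ 42^2 = 1764 ≡ 15 (mod 53)
5^11 = 5^8 · 5^2 · 5^1 ≡ 15 · 25 · 5 ≡ 20 (mod 53).
So B = 20. Alice then computes K = B^a mod p = 20^8 mod 53.
20^1 ≡ 20 (mod 53)
20^2 = (20^1)^2 ≡ 20^2 = 400 ≡ 29 (mod 53)
20^4 = (20^2)^2 ≡ 29^2 = 841 ≡ 46 (mod 53)
20^8 = (20^4)^2 ≡ 46^2 = 2116 ≡ 49 (mod 53)

49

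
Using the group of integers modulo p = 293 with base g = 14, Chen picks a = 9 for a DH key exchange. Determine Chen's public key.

Public value = 14^9 mod 293.
14^1 ≡ 14 (mod 293)
14^2 = (14^1)^2 ≡ 14^2 = 196 ≡ 196 (mod 293)
14^4 = (14^2)^2 ≡ 196^2 = 38416 ≡ 33 (mod 293)
14^8 = (14^4)^2 ≡ 33^2 = 1089 ≡ 210 (mod 293)
14^9 = 14^8 · 14^1 ≡ 210 · 14 ≡ 10 (mod 293).

10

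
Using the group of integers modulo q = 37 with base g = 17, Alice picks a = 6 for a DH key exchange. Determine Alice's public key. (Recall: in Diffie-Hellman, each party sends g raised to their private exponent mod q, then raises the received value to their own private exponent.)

Public value = 17^6 (mod 37).
17^1 ≡ 17 (mod 37)
17^2 = (17^1)^2 ≡ 17^2 = 289 ≡ 30 (mod 37)
17^4 = (17^2)^2 ≡ 30^2 = 900 ≡ 12 (mod 37)
17^6 = 17^4 · 17^2 ≡ 12 · 30 ≡ 27 (mod 37).

27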